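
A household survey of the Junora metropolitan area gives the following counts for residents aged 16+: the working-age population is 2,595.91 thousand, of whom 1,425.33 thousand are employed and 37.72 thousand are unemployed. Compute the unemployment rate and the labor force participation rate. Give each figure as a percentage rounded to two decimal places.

Unemployment rate ≈ 2.58%; labor force participation rate ≈ 56.36%.

Labor force = employed + unemployed = 1,425.33 + 37.72 = 1,463.05 thousand.
Unemployment rate = 37.72 / 1,463.05 = 2.58%.
Labor force participation rate = 1,463.05 / 2,595.91 = 56.36%.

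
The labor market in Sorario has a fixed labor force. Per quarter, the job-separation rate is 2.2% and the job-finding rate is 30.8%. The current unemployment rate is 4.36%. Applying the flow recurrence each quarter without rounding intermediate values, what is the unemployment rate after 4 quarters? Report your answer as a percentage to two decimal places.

Unemployment rate after four quarters ≈ 6.20%.

With a fixed labor force, u_{t+1} = u_t + s·(1−u_t) − f·u_t = u_t·(1−s−f) + s.
Here 1−s−f = 0.670 and s = 0.022.
u_1 = 0.043600 × 0.670 + 0.022 = 0.051212.
u_2 = 0.051212 × 0.670 + 0.022 = 0.056312.
u_3 = 0.056312 × 0.670 + 0.022 = 0.059729.
u_4 = 0.059729 × 0.670 + 0.022 = 0.062018.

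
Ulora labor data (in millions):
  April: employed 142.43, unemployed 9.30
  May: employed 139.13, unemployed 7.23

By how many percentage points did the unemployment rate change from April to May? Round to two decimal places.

April: labor force = 142.43 + 9.30 = 151.73; u = 9.30/151.73 = 6.13%.
May: labor force = 139.13 + 7.23 = 146.36; u = 7.23/146.36 = 4.94%.
Change = 4.94% − 6.13% = −1.19 pp.

The unemployment rate changed by −1.19 percentage points.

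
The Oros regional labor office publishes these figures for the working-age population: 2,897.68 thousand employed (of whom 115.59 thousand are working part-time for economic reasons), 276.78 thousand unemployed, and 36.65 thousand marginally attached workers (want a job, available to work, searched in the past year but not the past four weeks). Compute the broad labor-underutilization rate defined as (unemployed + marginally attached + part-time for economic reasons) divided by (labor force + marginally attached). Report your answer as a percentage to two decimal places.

Broad underutilization rate ≈ 13.36%.

Labor force = 2,897.68 + 276.78 = 3,174.46 thousand.
Numerator = 276.78 + 36.65 + 115.59 = 429.02 thousand.
Denominator = 3,174.46 + 36.65 = 3,211.11 thousand.
Broad rate = 429.02 / 3,211.11 = 13.36%.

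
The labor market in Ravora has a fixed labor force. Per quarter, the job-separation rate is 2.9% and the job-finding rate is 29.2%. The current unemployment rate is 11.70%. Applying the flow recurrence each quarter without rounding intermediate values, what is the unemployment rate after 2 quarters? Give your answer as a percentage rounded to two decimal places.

Unemployment rate after two quarters ≈ 10.26%.

With a fixed labor force, u_{t+1} = u_t + s·(1−u_t) − f·u_t = u_t·(1−s−f) + s.
Here 1−s−f = 0.679 and s = 0.029.
u_1 = 0.117000 × 0.679 + 0.029 = 0.108443.
u_2 = 0.108443 × 0.679 + 0.029 = 0.102633.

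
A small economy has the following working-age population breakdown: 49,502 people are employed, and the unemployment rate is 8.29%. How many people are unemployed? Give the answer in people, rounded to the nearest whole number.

Let U be the number unemployed. The labor force is E + U, and U/(E+U) = 0.0829.
So U = 0.0829 × 49,502 / (1 − 0.0829) = 4103.72 / 0.9171 ≈ 4,475.

About 4,475 are unemployed.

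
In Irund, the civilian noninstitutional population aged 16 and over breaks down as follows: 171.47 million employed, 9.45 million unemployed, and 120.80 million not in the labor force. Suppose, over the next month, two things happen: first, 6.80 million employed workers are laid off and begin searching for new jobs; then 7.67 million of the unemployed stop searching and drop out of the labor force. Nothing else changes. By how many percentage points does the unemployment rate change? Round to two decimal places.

Initially, labor force = 171.47 + 9.45 = 180.92 million, so u = 9.45/180.92 = 5.22%.
After the first change, employed falls and unemployed rises by 6.80; labor force unchanged → E = 164.67, U = 16.25, labor force = 180.92 million.
After the second change, unemployed and labor force both fall by 7.67 → E = 164.67, U = 8.58, labor force = 173.25 million.
New unemployment rate = 8.58 / 173.25 = 4.95%.
Change = 4.95% − 5.22% = −0.27 percentage points.

The unemployment rate changes by −0.27 percentage points.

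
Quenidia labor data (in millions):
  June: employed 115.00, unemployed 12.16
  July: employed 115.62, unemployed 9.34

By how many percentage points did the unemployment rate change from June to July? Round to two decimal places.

June: labor force = 115.00 + 12.16 = 127.16; u = 12.16/127.16 = 9.56%.
July: labor force = 115.62 + 9.34 = 124.96; u = 9.34/124.96 = 7.47%.
Change = 7.47% − 9.56% = −2.09 pp.

The unemployment rate changed by −2.09 percentage points.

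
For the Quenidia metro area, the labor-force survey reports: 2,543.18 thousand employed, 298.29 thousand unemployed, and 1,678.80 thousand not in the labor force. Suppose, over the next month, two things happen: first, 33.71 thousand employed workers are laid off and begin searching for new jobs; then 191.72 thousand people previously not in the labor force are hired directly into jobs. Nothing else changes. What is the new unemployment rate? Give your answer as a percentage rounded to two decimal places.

New unemployment rate ≈ 10.95%.

Initially, labor force = 2,543.18 + 298.29 = 2,841.47 thousand, so u = 298.29/2,841.47 = 10.50%.
After the first change, employed falls and unemployed rises by 33.71; labor force unchanged → E = 2,509.47, U = 332.00, labor force = 2,841.47 thousand.
After the second change, employed and labor force both rise by 191.72; unemployed unchanged → E = 2,701.19, U = 332.00, labor force = 3,033.19 thousand.
New unemployment rate = 332.00 / 3,033.19 = 10.95%.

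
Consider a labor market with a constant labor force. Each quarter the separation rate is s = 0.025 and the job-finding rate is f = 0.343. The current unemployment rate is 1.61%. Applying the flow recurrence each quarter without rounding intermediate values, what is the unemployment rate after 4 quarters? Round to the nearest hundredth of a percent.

Unemployment rate after four quarters ≈ 5.97%.

With a fixed labor force, u_{t+1} = u_t + s·(1−u_t) − f·u_t = u_t·(1−s−f) + s.
Here 1−s−f = 0.632 and s = 0.025.
u_1 = 0.016100 × 0.632 + 0.025 = 0.035175.
u_2 = 0.035175 × 0.632 + 0.025 = 0.047231.
u_3 = 0.047231 × 0.632 + 0.025 = 0.054850.
u_4 = 0.054850 × 0.632 + 0.025 = 0.059665.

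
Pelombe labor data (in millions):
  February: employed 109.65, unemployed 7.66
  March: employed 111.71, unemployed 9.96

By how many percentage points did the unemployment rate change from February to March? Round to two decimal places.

February: labor force = 109.65 + 7.66 = 117.31; u = 7.66/117.31 = 6.53%.
March: labor force = 111.71 + 9.96 = 121.67; u = 9.96/121.67 = 8.19%.
Change = 8.19% − 6.53% = +1.66 pp.

The unemployment rate changed by +1.66 percentage points.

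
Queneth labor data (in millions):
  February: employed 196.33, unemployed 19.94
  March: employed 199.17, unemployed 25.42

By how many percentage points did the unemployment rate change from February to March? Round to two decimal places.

The unemployment rate changed by +2.10 percentage points.

February: labor force = 196.33 + 19.94 = 216.27; u = 19.94/216.27 = 9.22%.
March: labor force = 199.17 + 25.42 = 224.59; u = 25.42/224.59 = 11.32%.
Change = 11.32% − 9.22% = +2.10 pp.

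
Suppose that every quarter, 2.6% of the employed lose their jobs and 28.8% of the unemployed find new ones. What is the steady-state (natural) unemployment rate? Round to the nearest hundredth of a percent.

At steady state the flows balance: s·E = f·U, so U/(E+U) = s/(s+f).
u* = 2.6 / (2.6 + 28.8) = 2.6 / 31.40 = 8.28%.

Steady-state unemployment rate ≈ 8.28%.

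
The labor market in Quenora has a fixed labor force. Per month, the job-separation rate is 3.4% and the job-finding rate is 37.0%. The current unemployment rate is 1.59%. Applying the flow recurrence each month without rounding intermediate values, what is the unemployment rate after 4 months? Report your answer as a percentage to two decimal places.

With a fixed labor force, u_{t+1} = u_t + s·(1−u_t) − f·u_t = u_t·(1−s−f) + s.
Here 1−s−f = 0.596 and s = 0.034.
u_1 = 0.015900 × 0.596 + 0.034 = 0.043476.
u_2 = 0.043476 × 0.596 + 0.034 = 0.059912.
u_3 = 0.059912 × 0.596 + 0.034 = 0.069708.
u_4 = 0.069708 × 0.596 + 0.034 = 0.075546.

Unemployment rate after four months ≈ 7.55%.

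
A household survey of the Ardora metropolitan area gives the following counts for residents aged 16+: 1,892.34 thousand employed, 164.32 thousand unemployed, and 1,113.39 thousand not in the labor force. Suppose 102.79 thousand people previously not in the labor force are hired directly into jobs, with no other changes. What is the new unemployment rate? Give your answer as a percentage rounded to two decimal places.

Initially, labor force = 1,892.34 + 164.32 = 2,056.66 thousand, so u = 164.32/2,056.66 = 7.99%.
After the change, employed and labor force both rise by 102.79; unemployed unchanged → E = 1,995.13, U = 164.32, labor force = 2,159.45 thousand.
New unemployment rate = 164.32 / 2,159.45 = 7.61%.

New unemployment rate ≈ 7.61%.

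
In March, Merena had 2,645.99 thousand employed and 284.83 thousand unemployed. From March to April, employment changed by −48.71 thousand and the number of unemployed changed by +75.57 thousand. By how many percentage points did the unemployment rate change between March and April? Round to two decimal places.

March: labor force = 2,645.99 + 284.83 = 2,930.82; u = 284.83/2,930.82 = 9.72%.
April: labor force = 2,597.28 + 360.40 = 2,957.68; u = 360.40/2,957.68 = 12.19%.
Change = 12.19% − 9.72% = +2.47 pp.

The unemployment rate changed by +2.47 percentage points.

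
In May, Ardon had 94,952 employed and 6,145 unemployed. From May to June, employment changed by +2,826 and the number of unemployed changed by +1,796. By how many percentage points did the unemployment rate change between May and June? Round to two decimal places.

The unemployment rate changed by +1.43 percentage points.

May: labor force = 94,952 + 6,145 = 101,097; u = 6,145/101,097 = 6.08%.
June: labor force = 97,778 + 7,941 = 105,719; u = 7,941/105,719 = 7.51%.
Change = 7.51% − 6.08% = +1.43 pp.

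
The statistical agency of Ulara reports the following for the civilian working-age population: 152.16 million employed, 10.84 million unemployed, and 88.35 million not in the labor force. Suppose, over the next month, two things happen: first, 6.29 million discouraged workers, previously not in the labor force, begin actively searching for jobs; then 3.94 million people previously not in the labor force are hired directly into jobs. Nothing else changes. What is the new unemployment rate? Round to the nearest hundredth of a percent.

New unemployment rate ≈ 9.89%.

Initially, labor force = 152.16 + 10.84 = 163.00 million, so u = 10.84/163.00 = 6.65%.
After the first change, unemployed and labor force both rise by 6.29 → E = 152.16, U = 17.13, labor force = 169.29 million.
After the second change, employed and labor force both rise by 3.94; unemployed unchanged → E = 156.10, U = 17.13, labor force = 173.23 million.
New unemployment rate = 17.13 / 173.23 = 9.89%.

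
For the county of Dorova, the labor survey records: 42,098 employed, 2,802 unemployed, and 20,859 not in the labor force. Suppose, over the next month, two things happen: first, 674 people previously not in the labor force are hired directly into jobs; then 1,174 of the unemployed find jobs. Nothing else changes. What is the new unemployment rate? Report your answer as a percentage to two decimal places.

Initially, labor force = 42,098 + 2,802 = 44,900, so u = 2,802/44,900 = 6.24%.
After the first change, employed and labor force both rise by 674; unemployed unchanged → E = 42,772, U = 2,802, labor force = 45,574.
After the second change, unemployed falls and employed rises by 1,174; labor force unchanged → E = 43,946, U = 1,628, labor force = 45,574.
New unemployment rate = 1,628 / 45,574 = 3.57%.

New unemployment rate ≈ 3.57%.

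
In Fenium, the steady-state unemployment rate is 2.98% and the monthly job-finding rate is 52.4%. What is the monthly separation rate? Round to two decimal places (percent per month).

From u* = s/(s+f): s = u·f/(1−u).
s = 0.0298 × 52.4 / (1 − 0.0298) = 1.5615 / 0.9702 ≈ 1.61% per month.

Separation rate ≈ 1.61% per month.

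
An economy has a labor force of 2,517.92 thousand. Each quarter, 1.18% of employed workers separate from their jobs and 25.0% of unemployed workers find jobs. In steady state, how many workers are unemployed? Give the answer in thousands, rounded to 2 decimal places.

About 113.49 thousand are unemployed in steady state.

Steady-state unemployment rate u* = s/(s+f) = 1.18/(1.18+25.0) = 0.045073.
Unemployed = u* × labor force = 0.045073 × 2,517.92 ≈ 113.49 thousand.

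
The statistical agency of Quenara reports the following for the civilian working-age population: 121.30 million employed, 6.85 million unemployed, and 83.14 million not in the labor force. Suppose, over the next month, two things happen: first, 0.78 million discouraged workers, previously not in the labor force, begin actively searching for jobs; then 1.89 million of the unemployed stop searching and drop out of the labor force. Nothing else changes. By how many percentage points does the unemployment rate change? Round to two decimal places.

The unemployment rate changes by −0.83 percentage points.

Initially, labor force = 121.30 + 6.85 = 128.15 million, so u = 6.85/128.15 = 5.35%.
After the first change, unemployed and labor force both rise by 0.78 → E = 121.30, U = 7.63, labor force = 128.93 million.
After the second change, unemployed and labor force both fall by 1.89 → E = 121.30, U = 5.74, labor force = 127.04 million.
New unemployment rate = 5.74 / 127.04 = 4.52%.
Change = 4.52% − 5.35% = −0.83 percentage points.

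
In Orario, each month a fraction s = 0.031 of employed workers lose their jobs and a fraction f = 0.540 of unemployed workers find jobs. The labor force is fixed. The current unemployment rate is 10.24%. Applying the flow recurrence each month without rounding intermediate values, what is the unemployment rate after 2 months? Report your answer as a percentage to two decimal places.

Unemployment rate after two months ≈ 6.31%.

With a fixed labor force, u_{t+1} = u_t + s·(1−u_t) − f·u_t = u_t·(1−s−f) + s.
Here 1−s−f = 0.429 and s = 0.031.
u_1 = 0.102400 × 0.429 + 0.031 = 0.074930.
u_2 = 0.074930 × 0.429 + 0.031 = 0.063145.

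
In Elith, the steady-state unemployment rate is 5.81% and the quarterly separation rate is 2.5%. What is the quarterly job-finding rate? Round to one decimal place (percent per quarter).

Job-finding rate ≈ 40.5% per quarter.

From u* = s/(s+f): f = s·(1−u)/u.
f = 2.5 × (1 − 0.0581) / 0.0581 = 2.3548 / 0.0581 ≈ 40.5% per quarter.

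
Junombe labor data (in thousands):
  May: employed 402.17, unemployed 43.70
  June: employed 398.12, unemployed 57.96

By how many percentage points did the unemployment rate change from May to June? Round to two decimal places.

The unemployment rate changed by +2.91 percentage points.

May: labor force = 402.17 + 43.70 = 445.87; u = 43.70/445.87 = 9.80%.
June: labor force = 398.12 + 57.96 = 456.08; u = 57.96/456.08 = 12.71%.
Change = 12.71% − 9.80% = +2.91 pp.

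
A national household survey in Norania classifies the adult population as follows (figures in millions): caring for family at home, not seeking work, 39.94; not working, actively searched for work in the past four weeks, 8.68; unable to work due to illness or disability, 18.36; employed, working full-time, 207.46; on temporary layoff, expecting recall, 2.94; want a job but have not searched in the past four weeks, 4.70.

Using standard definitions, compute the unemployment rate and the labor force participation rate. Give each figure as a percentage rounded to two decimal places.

Employed = 207.46 million.
Unemployed = 8.68 + 2.94 = 11.62 million (jobless and actively searching, or on temporary layoff).
Labor force = 207.46 + 11.62 = 219.08 million.
Not in labor force = 39.94 + 18.36 + 4.70 = 63.00 million (those not working and not actively searching are outside the labor force — including those who want a job but have given up searching).
Civilian working-age population = 219.08 + 63.00 = 282.08 million.
Unemployment rate = 11.62 / 219.08 = 5.30%.
Labor force participation rate = 219.08 / 282.08 = 77.67%.

Unemployment rate ≈ 5.30%; labor force participation rate ≈ 77.67%.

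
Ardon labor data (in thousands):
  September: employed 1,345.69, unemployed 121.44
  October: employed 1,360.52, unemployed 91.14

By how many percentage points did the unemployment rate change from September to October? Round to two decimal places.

The unemployment rate changed by −2.00 percentage points.

September: labor force = 1,345.69 + 121.44 = 1,467.13; u = 121.44/1,467.13 = 8.28%.
October: labor force = 1,360.52 + 91.14 = 1,451.66; u = 91.14/1,451.66 = 6.28%.
Change = 6.28% − 8.28% = −2.00 pp.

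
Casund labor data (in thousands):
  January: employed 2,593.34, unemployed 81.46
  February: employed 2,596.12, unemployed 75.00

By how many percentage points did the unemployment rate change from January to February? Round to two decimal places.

The unemployment rate changed by −0.24 percentage points.

January: labor force = 2,593.34 + 81.46 = 2,674.80; u = 81.46/2,674.80 = 3.05%.
February: labor force = 2,596.12 + 75.00 = 2,671.12; u = 75.00/2,671.12 = 2.81%.
Change = 2.81% − 3.05% = −0.24 pp.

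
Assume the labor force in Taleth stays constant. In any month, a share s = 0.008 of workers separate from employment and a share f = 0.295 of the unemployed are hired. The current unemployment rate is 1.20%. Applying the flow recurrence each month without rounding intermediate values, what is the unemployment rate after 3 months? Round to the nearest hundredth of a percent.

With a fixed labor force, u_{t+1} = u_t + s·(1−u_t) − f·u_t = u_t·(1−s−f) + s.
Here 1−s−f = 0.697 and s = 0.008.
u_1 = 0.012000 × 0.697 + 0.008 = 0.016364.
u_2 = 0.016364 × 0.697 + 0.008 = 0.019406.
u_3 = 0.019406 × 0.697 + 0.008 = 0.021526.

Unemployment rate after three months ≈ 2.15%.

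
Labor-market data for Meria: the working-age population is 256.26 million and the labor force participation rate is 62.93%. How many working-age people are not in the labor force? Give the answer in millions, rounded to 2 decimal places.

About 95.00 million are not in the labor force.

Share not in the labor force = 1 − 0.6293 = 0.3707.
Not in labor force = 0.3707 × 256.26 ≈ 95.00 million.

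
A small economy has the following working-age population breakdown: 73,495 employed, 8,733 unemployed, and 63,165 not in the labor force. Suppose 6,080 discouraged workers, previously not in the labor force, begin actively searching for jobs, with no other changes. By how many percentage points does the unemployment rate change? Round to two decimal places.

The unemployment rate changes by +6.15 percentage points.

Initially, labor force = 73,495 + 8,733 = 82,228, so u = 8,733/82,228 = 10.62%.
After the change, unemployed and labor force both rise by 6,080 → E = 73,495, U = 14,813, labor force = 88,308.
New unemployment rate = 14,813 / 88,308 = 16.77%.
Change = 16.77% − 10.62% = +6.15 percentage points.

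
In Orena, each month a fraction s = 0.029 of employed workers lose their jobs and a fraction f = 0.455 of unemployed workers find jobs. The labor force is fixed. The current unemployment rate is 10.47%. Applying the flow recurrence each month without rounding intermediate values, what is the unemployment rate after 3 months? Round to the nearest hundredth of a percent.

Unemployment rate after three months ≈ 6.61%.

With a fixed labor force, u_{t+1} = u_t + s·(1−u_t) − f·u_t = u_t·(1−s−f) + s.
Here 1−s−f = 0.516 and s = 0.029.
u_1 = 0.104700 × 0.516 + 0.029 = 0.083025.
u_2 = 0.083025 × 0.516 + 0.029 = 0.071841.
u_3 = 0.071841 × 0.516 + 0.029 = 0.066070.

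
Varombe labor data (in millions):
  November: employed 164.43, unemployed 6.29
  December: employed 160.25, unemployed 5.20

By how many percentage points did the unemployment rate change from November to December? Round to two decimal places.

November: labor force = 164.43 + 6.29 = 170.72; u = 6.29/170.72 = 3.68%.
December: labor force = 160.25 + 5.20 = 165.45; u = 5.20/165.45 = 3.14%.
Change = 3.14% − 3.68% = −0.54 pp.

The unemployment rate changed by −0.54 percentage points.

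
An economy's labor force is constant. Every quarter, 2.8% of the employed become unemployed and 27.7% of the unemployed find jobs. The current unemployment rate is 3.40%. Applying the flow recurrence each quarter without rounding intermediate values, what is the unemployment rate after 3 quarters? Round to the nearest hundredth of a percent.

Unemployment rate after three quarters ≈ 7.24%.

With a fixed labor force, u_{t+1} = u_t + s·(1−u_t) − f·u_t = u_t·(1−s−f) + s.
Here 1−s−f = 0.695 and s = 0.028.
u_1 = 0.034000 × 0.695 + 0.028 = 0.051630.
u_2 = 0.051630 × 0.695 + 0.028 = 0.063883.
u_3 = 0.063883 × 0.695 + 0.028 = 0.072399.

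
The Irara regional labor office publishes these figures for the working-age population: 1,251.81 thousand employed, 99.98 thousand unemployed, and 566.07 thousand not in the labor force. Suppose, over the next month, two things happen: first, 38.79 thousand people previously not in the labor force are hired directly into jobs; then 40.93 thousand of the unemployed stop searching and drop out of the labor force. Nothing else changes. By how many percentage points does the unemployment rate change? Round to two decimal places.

Initially, labor force = 1,251.81 + 99.98 = 1,351.79 thousand, so u = 99.98/1,351.79 = 7.40%.
After the first change, employed and labor force both rise by 38.79; unemployed unchanged → E = 1,290.60, U = 99.98, labor force = 1,390.58 thousand.
After the second change, unemployed and labor force both fall by 40.93 → E = 1,290.60, U = 59.05, labor force = 1,349.65 thousand.
New unemployment rate = 59.05 / 1,349.65 = 4.38%.
Change = 4.38% − 7.40% = −3.02 percentage points.

The unemployment rate changes by −3.02 percentage points.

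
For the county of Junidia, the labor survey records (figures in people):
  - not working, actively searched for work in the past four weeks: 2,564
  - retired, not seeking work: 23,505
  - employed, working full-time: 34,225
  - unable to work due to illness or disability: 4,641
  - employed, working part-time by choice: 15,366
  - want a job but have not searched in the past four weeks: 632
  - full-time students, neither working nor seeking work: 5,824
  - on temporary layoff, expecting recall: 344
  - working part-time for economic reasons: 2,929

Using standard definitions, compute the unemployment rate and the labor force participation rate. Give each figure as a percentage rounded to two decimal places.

Employed = 34,225 + 15,366 + 2,929 = 52,520 (anyone who worked, including part-time for economic reasons, counts as employed).
Unemployed = 2,564 + 344 = 2,908 (jobless and actively searching, or on temporary layoff).
Labor force = 52,520 + 2,908 = 55,428.
Not in labor force = 23,505 + 4,641 + 632 + 5,824 = 34,602 (those not working and not actively searching are outside the labor force — including those who want a job but have given up searching).
Civilian working-age population = 55,428 + 34,602 = 90,030.
Unemployment rate = 2,908 / 55,428 = 5.25%.
Labor force participation rate = 55,428 / 90,030 = 61.57%.

Unemployment rate ≈ 5.25%; labor force participation rate ≈ 61.57%.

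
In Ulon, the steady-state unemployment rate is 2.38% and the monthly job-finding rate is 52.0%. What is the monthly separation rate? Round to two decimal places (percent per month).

From u* = s/(s+f): s = u·f/(1−u).
s = 0.0238 × 52.0 / (1 − 0.0238) = 1.2376 / 0.9762 ≈ 1.27% per month.

Separation rate ≈ 1.27% per month.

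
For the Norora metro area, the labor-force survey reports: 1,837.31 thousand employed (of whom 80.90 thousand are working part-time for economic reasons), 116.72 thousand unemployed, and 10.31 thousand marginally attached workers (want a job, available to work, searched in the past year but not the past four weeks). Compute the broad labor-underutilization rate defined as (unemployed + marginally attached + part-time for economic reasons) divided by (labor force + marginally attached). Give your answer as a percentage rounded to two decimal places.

Labor force = 1,837.31 + 116.72 = 1,954.03 thousand.
Numerator = 116.72 + 10.31 + 80.90 = 207.93 thousand.
Denominator = 1,954.03 + 10.31 = 1,964.34 thousand.
Broad rate = 207.93 / 1,964.34 = 10.59%.

Broad underutilization rate ≈ 10.59%.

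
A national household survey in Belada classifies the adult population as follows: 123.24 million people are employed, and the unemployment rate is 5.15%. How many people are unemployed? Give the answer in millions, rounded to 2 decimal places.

About 6.69 million are unemployed.

Let U be the number unemployed. The labor force is E + U, and U/(E+U) = 0.0515.
So U = 0.0515 × 123.24 / (1 − 0.0515) = 6.3469 / 0.9485 ≈ 6.69 million.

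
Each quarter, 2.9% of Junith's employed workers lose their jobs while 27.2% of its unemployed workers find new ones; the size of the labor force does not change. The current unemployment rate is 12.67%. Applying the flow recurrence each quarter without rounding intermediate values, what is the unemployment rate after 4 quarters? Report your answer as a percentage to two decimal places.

Unemployment rate after four quarters ≈ 10.36%.

With a fixed labor force, u_{t+1} = u_t + s·(1−u_t) − f·u_t = u_t·(1−s−f) + s.
Here 1−s−f = 0.699 and s = 0.029.
u_1 = 0.126700 × 0.699 + 0.029 = 0.117563.
u_2 = 0.117563 × 0.699 + 0.029 = 0.111177.
u_3 = 0.111177 × 0.699 + 0.029 = 0.106713.
u_4 = 0.106713 × 0.699 + 0.029 = 0.103592.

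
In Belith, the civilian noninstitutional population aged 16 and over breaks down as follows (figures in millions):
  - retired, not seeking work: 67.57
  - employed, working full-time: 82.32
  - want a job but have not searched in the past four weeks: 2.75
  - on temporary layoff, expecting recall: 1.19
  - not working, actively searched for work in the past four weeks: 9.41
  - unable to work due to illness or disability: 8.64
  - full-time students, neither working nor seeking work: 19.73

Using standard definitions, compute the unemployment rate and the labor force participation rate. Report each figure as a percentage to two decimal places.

Unemployment rate ≈ 11.41%; labor force participation rate ≈ 48.49%.

Employed = 82.32 million.
Unemployed = 1.19 + 9.41 = 10.60 million (jobless and actively searching, or on temporary layoff).
Labor force = 82.32 + 10.60 = 92.92 million.
Not in labor force = 67.57 + 2.75 + 8.64 + 19.73 = 98.69 million (those not working and not actively searching are outside the labor force — including those who want a job but have given up searching).
Civilian working-age population = 92.92 + 98.69 = 191.61 million.
Unemployment rate = 10.60 / 92.92 = 11.41%.
Labor force participation rate = 92.92 / 191.61 = 48.49%.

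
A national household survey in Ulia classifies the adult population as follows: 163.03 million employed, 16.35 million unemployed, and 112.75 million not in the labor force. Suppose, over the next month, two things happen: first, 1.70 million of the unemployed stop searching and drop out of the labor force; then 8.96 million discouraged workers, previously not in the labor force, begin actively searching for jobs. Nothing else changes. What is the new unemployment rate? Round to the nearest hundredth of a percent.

Initially, labor force = 163.03 + 16.35 = 179.38 million, so u = 16.35/179.38 = 9.11%.
After the first change, unemployed and labor force both fall by 1.70 → E = 163.03, U = 14.65, labor force = 177.68 million.
After the second change, unemployed and labor force both rise by 8.96 → E = 163.03, U = 23.61, labor force = 186.64 million.
New unemployment rate = 23.61 / 186.64 = 12.65%.

New unemployment rate ≈ 12.65%.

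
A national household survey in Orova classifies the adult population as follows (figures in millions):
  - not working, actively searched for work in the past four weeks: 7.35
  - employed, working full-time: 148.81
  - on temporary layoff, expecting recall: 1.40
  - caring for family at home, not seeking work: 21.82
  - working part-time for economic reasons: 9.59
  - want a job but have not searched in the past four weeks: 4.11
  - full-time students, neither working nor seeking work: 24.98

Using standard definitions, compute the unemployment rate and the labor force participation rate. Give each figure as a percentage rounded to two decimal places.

Unemployment rate ≈ 5.23%; labor force participation rate ≈ 76.65%.

Employed = 148.81 + 9.59 = 158.40 million (anyone who worked, including part-time for economic reasons, counts as employed).
Unemployed = 7.35 + 1.40 = 8.75 million (jobless and actively searching, or on temporary layoff).
Labor force = 158.40 + 8.75 = 167.15 million.
Not in labor force = 21.82 + 4.11 + 24.98 = 50.91 million (those not working and not actively searching are outside the labor force — including those who want a job but have given up searching).
Civilian working-age population = 167.15 + 50.91 = 218.06 million.
Unemployment rate = 8.75 / 167.15 = 5.23%.
Labor force participation rate = 167.15 / 218.06 = 76.65%.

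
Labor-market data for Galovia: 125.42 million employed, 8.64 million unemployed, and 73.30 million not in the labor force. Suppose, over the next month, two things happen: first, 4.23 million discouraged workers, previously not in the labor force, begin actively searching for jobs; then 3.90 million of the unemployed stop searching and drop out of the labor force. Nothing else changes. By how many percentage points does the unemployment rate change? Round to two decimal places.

Initially, labor force = 125.42 + 8.64 = 134.06 million, so u = 8.64/134.06 = 6.44%.
After the first change, unemployed and labor force both rise by 4.23 → E = 125.42, U = 12.87, labor force = 138.29 million.
After the second change, unemployed and labor force both fall by 3.90 → E = 125.42, U = 8.97, labor force = 134.39 million.
New unemployment rate = 8.97 / 134.39 = 6.67%.
Change = 6.67% − 6.44% = +0.23 percentage points.

The unemployment rate changes by +0.23 percentage points.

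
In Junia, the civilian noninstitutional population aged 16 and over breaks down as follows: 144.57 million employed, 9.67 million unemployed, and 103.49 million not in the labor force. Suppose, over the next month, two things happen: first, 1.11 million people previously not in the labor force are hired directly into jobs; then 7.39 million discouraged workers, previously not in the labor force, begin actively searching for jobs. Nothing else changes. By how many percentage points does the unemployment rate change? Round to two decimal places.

Initially, labor force = 144.57 + 9.67 = 154.24 million, so u = 9.67/154.24 = 6.27%.
After the first change, employed and labor force both rise by 1.11; unemployed unchanged → E = 145.68, U = 9.67, labor force = 155.35 million.
After the second change, unemployed and labor force both rise by 7.39 → E = 145.68, U = 17.06, labor force = 162.74 million.
New unemployment rate = 17.06 / 162.74 = 10.48%.
Change = 10.48% − 6.27% = +4.21 percentage points.

The unemployment rate changes by +4.21 percentage points.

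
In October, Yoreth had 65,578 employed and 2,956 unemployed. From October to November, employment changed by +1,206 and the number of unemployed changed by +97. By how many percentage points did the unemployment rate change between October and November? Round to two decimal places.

The unemployment rate changed by +0.06 percentage points.

October: labor force = 65,578 + 2,956 = 68,534; u = 2,956/68,534 = 4.31%.
November: labor force = 66,784 + 3,053 = 69,837; u = 3,053/69,837 = 4.37%.
Change = 4.37% − 4.31% = +0.06 pp.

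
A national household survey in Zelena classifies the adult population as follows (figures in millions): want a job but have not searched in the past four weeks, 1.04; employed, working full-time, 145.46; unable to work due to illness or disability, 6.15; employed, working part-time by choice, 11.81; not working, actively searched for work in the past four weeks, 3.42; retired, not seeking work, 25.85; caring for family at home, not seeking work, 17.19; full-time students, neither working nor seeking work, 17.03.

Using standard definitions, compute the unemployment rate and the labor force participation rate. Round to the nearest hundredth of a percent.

Employed = 145.46 + 11.81 = 157.27 million.
Unemployed = 3.42 million.
Labor force = 157.27 + 3.42 = 160.69 million.
Not in labor force = 1.04 + 6.15 + 25.85 + 17.19 + 17.03 = 67.26 million (those not working and not actively searching are outside the labor force — including those who want a job but have given up searching).
Civilian working-age population = 160.69 + 67.26 = 227.95 million.
Unemployment rate = 3.42 / 160.69 = 2.13%.
Labor force participation rate = 160.69 / 227.95 = 70.49%.

Unemployment rate ≈ 2.13%; labor force participation rate ≈ 70.49%.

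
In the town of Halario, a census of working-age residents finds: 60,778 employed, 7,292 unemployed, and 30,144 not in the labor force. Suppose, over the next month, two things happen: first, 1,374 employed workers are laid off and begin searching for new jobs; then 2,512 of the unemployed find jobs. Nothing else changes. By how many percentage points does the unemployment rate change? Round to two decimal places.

Initially, labor force = 60,778 + 7,292 = 68,070, so u = 7,292/68,070 = 10.71%.
After the first change, employed falls and unemployed rises by 1,374; labor force unchanged → E = 59,404, U = 8,666, labor force = 68,070.
After the second change, unemployed falls and employed rises by 2,512; labor force unchanged → E = 61,916, U = 6,154, labor force = 68,070.
New unemployment rate = 6,154 / 68,070 = 9.04%.
Change = 9.04% − 10.71% = −1.67 percentage points.

The unemployment rate changes by −1.67 percentage points.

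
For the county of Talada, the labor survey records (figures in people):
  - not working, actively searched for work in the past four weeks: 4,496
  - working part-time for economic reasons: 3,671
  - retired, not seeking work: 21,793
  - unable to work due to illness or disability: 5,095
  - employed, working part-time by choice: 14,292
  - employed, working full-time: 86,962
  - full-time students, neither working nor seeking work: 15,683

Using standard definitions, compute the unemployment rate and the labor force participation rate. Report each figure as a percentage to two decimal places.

Employed = 3,671 + 14,292 + 86,962 = 104,925 (anyone who worked, including part-time for economic reasons, counts as employed).
Unemployed = 4,496.
Labor force = 104,925 + 4,496 = 109,421.
Not in labor force = 21,793 + 5,095 + 15,683 = 42,571 (those not working and not actively searching are outside the labor force).
Civilian working-age population = 109,421 + 42,571 = 151,992.
Unemployment rate = 4,496 / 109,421 = 4.11%.
Labor force participation rate = 109,421 / 151,992 = 71.99%.

Unemployment rate ≈ 4.11%; labor force participation rate ≈ 71.99%.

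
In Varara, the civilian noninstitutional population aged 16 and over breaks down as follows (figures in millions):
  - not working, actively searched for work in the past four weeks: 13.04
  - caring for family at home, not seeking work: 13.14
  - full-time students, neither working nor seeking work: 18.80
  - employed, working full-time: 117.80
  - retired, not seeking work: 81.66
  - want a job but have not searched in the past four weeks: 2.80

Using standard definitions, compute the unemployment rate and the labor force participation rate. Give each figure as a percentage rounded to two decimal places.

Employed = 117.80 million.
Unemployed = 13.04 million.
Labor force = 117.80 + 13.04 = 130.84 million.
Not in labor force = 13.14 + 18.80 + 81.66 + 2.80 = 116.40 million (those not working and not actively searching are outside the labor force — including those who want a job but have given up searching).
Civilian working-age population = 130.84 + 116.40 = 247.24 million.
Unemployment rate = 13.04 / 130.84 = 9.97%.
Labor force participation rate = 130.84 / 247.24 = 52.92%.

Unemployment rate ≈ 9.97%; labor force participation rate ≈ 52.92%.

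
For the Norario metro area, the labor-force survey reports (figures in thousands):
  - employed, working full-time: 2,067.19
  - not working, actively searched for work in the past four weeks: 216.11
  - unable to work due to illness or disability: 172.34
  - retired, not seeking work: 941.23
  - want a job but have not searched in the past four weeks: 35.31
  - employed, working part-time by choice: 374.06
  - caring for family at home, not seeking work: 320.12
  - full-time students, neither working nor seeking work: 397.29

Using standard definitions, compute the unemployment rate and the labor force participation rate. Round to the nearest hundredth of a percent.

Employed = 2,067.19 + 374.06 = 2,441.25 thousand.
Unemployed = 216.11 thousand.
Labor force = 2,441.25 + 216.11 = 2,657.36 thousand.
Not in labor force = 172.34 + 941.23 + 35.31 + 320.12 + 397.29 = 1,866.29 thousand (those not working and not actively searching are outside the labor force — including those who want a job but have given up searching).
Civilian working-age population = 2,657.36 + 1,866.29 = 4,523.65 thousand.
Unemployment rate = 216.11 / 2,657.36 = 8.13%.
Labor force participation rate = 2,657.36 / 4,523.65 = 58.74%.

Unemployment rate ≈ 8.13%; labor force participation rate ≈ 58.74%.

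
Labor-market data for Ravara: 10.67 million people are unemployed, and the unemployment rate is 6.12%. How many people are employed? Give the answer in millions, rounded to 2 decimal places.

Labor force = U / u = 10.67 / 0.0612 ≈ 174.35 million.
Employed = labor force − unemployed = 174.35 − 10.67 = 163.68 million.

About 163.68 million are employed.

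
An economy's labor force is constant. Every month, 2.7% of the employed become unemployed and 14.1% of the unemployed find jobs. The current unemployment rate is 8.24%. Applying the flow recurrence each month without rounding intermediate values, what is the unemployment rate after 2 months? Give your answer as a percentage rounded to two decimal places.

Unemployment rate after two months ≈ 10.65%.

With a fixed labor force, u_{t+1} = u_t + s·(1−u_t) − f·u_t = u_t·(1−s−f) + s.
Here 1−s−f = 0.832 and s = 0.027.
u_1 = 0.082400 × 0.832 + 0.027 = 0.095557.
u_2 = 0.095557 × 0.832 + 0.027 = 0.106503.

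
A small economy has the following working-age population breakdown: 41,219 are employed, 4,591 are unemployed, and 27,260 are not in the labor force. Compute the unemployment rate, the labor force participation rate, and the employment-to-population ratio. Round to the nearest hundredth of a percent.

Unemployment rate ≈ 10.02%; labor force participation rate ≈ 62.69%; employment-population ratio ≈ 56.41%.

Labor force = employed + unemployed = 41,219 + 4,591 = 45,810.
Working-age population = 45,810 + 27,260 = 73,070.
Unemployment rate = 4,591 / 45,810 = 10.02%.
Labor force participation rate = 45,810 / 73,070 = 62.69%.
Employment-population ratio = 41,219 / 73,070 = 56.41%.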